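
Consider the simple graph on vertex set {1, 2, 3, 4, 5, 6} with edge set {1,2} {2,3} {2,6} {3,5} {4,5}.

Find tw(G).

A width-1 tree decomposition is:
Bags: B1 = {2, 3}  B2 = {3, 5}  B3 = {1, 2}  B4 = {4, 5}  B5 = {2, 6}
Tree: B1–B2, B1–B3, B2–B4, B3–B5
Every bag has size at most 2, so the width is 2 − 1 = 1 and tw(G) ≤ 1. G has an edge, so its treewidth is at least 1. Combining the bounds, tw(G) = 1.

1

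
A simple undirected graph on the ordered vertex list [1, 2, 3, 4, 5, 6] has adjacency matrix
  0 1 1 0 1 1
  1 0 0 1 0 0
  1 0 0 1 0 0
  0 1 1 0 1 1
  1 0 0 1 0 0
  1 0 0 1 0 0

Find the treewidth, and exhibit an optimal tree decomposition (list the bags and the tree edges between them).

Treewidth 2.
One optimal decomposition is:
Bags: B1 = {1, 4, 5}  B2 = {1, 2, 4}  B3 = {1, 3, 4}  B4 = {1, 4, 6}
Tree: B1–B2, B2–B3, B3–B4

The largest bag has 3 vertices, giving width 2; this decomposition certifies tw(G) ≤ 2. For the lower bound, G contains the cycle 5–4–2–1–5, so G is not a forest; only forests have treewidth ≤ 1, hence tw(G) ≥ 2. The upper and lower bounds meet at 2, so that is the treewidth.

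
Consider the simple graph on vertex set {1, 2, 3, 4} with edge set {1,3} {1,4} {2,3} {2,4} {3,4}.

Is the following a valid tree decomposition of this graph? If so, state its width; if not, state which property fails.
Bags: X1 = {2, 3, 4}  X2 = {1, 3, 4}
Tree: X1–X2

Yes; width 2.

Every vertex of G appears in some bag (union = {1, 2, 3, 4}); every edge is covered by a bag; and for each vertex v the set of bags containing v is connected in the bag tree. The decomposition is therefore valid. The largest bag has 3 vertices, so the width is 2.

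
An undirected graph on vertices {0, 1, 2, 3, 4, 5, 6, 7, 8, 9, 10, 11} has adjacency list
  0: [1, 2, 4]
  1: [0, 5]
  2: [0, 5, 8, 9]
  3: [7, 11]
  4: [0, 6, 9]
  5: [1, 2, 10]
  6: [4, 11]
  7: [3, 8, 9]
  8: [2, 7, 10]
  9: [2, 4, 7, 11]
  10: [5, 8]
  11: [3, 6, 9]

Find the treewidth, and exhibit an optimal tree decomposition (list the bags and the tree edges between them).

Treewidth 3.
Bags: B1 = {1, 5, 8, 10}  B2 = {1, 2, 5, 8}  B3 = {0, 1, 2, 8}  B4 = {0, 2, 7, 8}  B5 = {0, 2, 7, 9}  B6 = {0, 4, 7, 9}  B7 = {3, 4, 7, 9}  B8 = {3, 4, 9, 11}  B9 = {3, 4, 6, 11}
Tree: B1–B2, B2–B3, B3–B4, B4–B5, B5–B6, B6–B7, B7–B8, B8–B9

Each bag holds 4 vertices, so the decomposition has width 3, which upper-bounds the treewidth. For the lower bound: the 4 vertex sets {1,5,10}, {8}, {2}, {0,4,7,9} are disjoint, each induces a connected subgraph, and every pair is joined by at least one edge of G. Contracting each set to a single vertex therefore yields K_{4} as a minor, and since treewidth is minor-monotone, tw(G) ≥ tw(K_{4}) = 3. The upper and lower bounds meet at 3, so that is the treewidth.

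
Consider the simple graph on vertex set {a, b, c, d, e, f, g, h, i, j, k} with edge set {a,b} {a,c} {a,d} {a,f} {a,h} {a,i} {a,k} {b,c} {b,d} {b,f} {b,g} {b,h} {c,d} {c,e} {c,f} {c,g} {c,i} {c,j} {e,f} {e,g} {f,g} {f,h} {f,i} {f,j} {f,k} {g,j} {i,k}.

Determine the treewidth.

3

A width-3 tree decomposition is:
Bags: B1 = {a, b, f, h}  B2 = {a, b, c, f}  B3 = {a, c, f, i}  B4 = {a, f, i, k}  B5 = {b, c, f, g}  B6 = {c, f, g, j}  B7 = {c, e, f, g}  B8 = {a, b, c, d}
Tree: B1–B2, B2–B3, B3–B4, B2–B5, B5–B6, B6–B7, B2–B8
The largest bag has 4 vertices, giving width 3; this decomposition certifies tw(G) ≤ 3. For the lower bound, the 4 vertices {a, b, c, d} are pairwise adjacent, and any tree decomposition puts a clique entirely inside one bag — forcing width ≥ 3. Hence tw(G) = 3 exactly.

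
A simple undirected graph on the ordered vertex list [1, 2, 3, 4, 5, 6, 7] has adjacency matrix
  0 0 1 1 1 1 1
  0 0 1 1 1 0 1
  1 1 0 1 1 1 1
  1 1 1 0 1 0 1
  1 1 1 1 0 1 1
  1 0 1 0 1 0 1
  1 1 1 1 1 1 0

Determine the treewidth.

4

A width-4 tree decomposition is:
Bags: B1 = {1, 3, 4, 5, 7}  B2 = {1, 3, 5, 6, 7}  B3 = {2, 3, 4, 5, 7}
Tree: B1–B2, B1–B3
The largest bag has 5 vertices, giving width 4; this decomposition certifies tw(G) ≤ 4. Conversely, {1, 3, 4, 5, 7} is a clique of size 5, and the vertices of any clique must share a bag in every tree decomposition; so some bag has ≥ 5 vertices and tw(G) ≥ 4. Hence tw(G) = 4 exactly.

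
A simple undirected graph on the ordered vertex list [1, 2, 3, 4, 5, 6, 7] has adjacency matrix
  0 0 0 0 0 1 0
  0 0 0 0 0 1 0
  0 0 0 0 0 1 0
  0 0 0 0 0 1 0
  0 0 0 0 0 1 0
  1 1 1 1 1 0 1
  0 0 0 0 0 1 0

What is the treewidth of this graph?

1

A width-1 tree decomposition is:
Bags: B1 = {1, 6}  B2 = {2, 6}  B3 = {4, 6}  B4 = {5, 6}  B5 = {6, 7}  B6 = {3, 6}
Tree: B1–B2, B1–B3, B1–B4, B2–B5, B1–B6
The largest bag has 2 vertices, giving width 1; this decomposition certifies tw(G) ≤ 1. G has an edge, so its treewidth is at least 1. Therefore the treewidth is 1.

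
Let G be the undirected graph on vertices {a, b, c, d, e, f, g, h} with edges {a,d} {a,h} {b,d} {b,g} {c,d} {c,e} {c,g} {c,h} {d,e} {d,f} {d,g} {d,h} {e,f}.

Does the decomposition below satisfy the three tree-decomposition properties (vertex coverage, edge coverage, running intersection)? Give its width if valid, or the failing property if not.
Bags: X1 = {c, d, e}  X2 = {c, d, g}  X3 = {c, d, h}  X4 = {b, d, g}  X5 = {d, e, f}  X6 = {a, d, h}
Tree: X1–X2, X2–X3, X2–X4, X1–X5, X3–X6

Every vertex of G appears in some bag (union = {a, b, c, d, e, f, g, h}); every edge is covered by a bag; and for each vertex v the set of bags containing v is connected in the bag tree. The decomposition is therefore valid. The largest bag has 3 vertices, so the width is 2.

Yes; width 2.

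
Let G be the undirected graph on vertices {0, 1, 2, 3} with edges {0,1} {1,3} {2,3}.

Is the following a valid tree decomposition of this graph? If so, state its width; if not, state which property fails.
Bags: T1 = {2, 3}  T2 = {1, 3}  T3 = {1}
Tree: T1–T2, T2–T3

No — vertex 0 appears in no bag.

A tree decomposition must satisfy three properties: every vertex lies in some bag; for every edge, both endpoints lie together in some bag; and for every vertex, the bags containing it form a connected subtree. Here vertex 0 appears in no bag, so the decomposition is invalid.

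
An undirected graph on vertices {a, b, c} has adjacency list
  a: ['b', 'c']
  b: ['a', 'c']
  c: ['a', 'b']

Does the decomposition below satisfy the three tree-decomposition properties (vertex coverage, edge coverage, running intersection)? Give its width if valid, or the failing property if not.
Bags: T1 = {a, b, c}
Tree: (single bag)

Checking the three conditions: (i) the bags cover all of {a, b, c}; (ii) for each edge, some bag contains both endpoints; (iii) the bags containing any fixed vertex form a subtree. All hold, so the decomposition is valid with width 3 − 1 = 2.

Yes; width 2.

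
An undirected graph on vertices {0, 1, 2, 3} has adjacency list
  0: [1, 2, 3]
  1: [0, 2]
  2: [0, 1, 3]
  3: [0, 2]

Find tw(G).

A width-2 tree decomposition is:
Bags: B1 = {0, 2, 3}  B2 = {0, 1, 2}
Tree: B1–B2
The largest bag has 3 vertices, giving width 2; this decomposition certifies tw(G) ≤ 2. Conversely, {0, 1, 2} is a clique of size 3, and the vertices of any clique must share a bag in every tree decomposition; so some bag has ≥ 3 vertices and tw(G) ≥ 2. The upper and lower bounds meet at 2, so that is the treewidth.

2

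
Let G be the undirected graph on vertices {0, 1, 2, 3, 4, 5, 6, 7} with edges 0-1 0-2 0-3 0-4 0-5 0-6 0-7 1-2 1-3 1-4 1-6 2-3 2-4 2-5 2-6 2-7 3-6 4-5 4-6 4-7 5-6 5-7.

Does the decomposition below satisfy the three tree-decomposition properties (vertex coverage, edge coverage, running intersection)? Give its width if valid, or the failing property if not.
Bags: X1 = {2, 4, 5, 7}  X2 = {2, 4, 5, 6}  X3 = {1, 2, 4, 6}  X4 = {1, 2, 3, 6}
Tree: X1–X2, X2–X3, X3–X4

A tree decomposition must satisfy three properties: every vertex lies in some bag; for every edge, both endpoints lie together in some bag; and for every vertex, the bags containing it form a connected subtree. Here vertex 0 appears in no bag, so the decomposition is invalid.

No — vertex 0 appears in no bag.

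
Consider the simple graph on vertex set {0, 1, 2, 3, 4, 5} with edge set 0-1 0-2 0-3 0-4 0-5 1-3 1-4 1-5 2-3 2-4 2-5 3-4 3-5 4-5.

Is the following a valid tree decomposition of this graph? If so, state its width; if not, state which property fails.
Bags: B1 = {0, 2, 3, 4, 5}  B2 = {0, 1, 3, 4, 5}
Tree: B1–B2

Yes; width 4.

Every vertex of G appears in some bag (union = {0, 1, 2, 3, 4, 5}); every edge is covered by a bag; and for each vertex v the set of bags containing v is connected in the bag tree. The decomposition is therefore valid. The largest bag has 5 vertices, so the width is 4.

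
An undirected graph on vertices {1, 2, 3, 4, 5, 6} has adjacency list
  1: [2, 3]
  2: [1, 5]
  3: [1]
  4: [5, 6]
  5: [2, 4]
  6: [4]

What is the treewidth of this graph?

A width-1 tree decomposition is:
Bags: B1 = {4, 6}  B2 = {4, 5}  B3 = {2, 5}  B4 = {1, 2}  B5 = {1, 3}
Tree: B1–B2, B2–B3, B3–B4, B4–B5
The largest bag has 2 vertices, giving width 1; this decomposition certifies tw(G) ≤ 1. Any graph with an edge has treewidth ≥ 1, and G has the edge 6–4. Combining the bounds, tw(G) = 1.

1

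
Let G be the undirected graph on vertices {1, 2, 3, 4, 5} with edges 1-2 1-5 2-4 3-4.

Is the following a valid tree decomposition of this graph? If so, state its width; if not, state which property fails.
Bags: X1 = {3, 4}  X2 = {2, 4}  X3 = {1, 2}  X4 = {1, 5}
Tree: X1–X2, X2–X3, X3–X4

Checking the three conditions: (i) the bags cover all of {1, 2, 3, 4, 5}; (ii) for each edge, some bag contains both endpoints; (iii) the bags containing any fixed vertex form a subtree. All hold, so the decomposition is valid with width 2 − 1 = 1.

Yes; width 1.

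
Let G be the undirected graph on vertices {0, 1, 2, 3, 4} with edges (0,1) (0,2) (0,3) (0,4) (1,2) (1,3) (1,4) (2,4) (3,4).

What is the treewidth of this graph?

A width-3 tree decomposition is:
Bags: B1 = {0, 1, 2, 4}  B2 = {0, 1, 3, 4}
Tree: B1–B2
Every bag has size at most 4, so the width is 4 − 1 = 3 and tw(G) ≤ 3. On the other hand G contains the 4-clique {0, 1, 2, 4}. A clique must lie in a single bag of any decomposition, so no decomposition can have width below 3. Therefore the treewidth is 3.

3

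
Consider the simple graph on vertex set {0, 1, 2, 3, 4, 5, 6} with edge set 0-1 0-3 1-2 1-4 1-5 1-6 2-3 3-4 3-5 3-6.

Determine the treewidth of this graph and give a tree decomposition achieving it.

Every bag has size at most 3, so the width is 3 − 1 = 2 and tw(G) ≤ 2. The edges 1–2–3–4–1 form a cycle, so G is not a tree and its treewidth is at least 2. The upper and lower bounds meet at 2, so that is the treewidth.

Treewidth 2.
Bags: B1 = {1, 2, 3}  B2 = {1, 3, 4}  B3 = {1, 3, 5}  B4 = {0, 1, 3}  B5 = {1, 3, 6}
Tree: B1–B2, B2–B3, B3–B4, B4–B5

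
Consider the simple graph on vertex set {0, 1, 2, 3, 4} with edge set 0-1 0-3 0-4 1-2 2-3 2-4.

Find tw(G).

2

A width-2 tree decomposition is:
Bags: B1 = {0, 2, 3}  B2 = {0, 2, 4}  B3 = {0, 1, 2}
Tree: B1–B2, B2–B3
Each bag holds 3 vertices, so the decomposition has width 2, which upper-bounds the treewidth. The edges 2–3–0–4–2 form a cycle, so G is not a tree and its treewidth is at least 2. Hence tw(G) = 2 exactly.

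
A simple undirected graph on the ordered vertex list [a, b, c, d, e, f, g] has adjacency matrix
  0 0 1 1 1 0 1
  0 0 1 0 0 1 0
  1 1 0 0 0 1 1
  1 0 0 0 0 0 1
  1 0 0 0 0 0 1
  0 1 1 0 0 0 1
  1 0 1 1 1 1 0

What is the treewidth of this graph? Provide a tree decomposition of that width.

Treewidth 2.
One optimal decomposition is:
Bags: B1 = {a, e, g}  B2 = {a, c, g}  B3 = {c, f, g}  B4 = {b, c, f}  B5 = {a, d, g}
Tree: B1–B2, B2–B3, B3–B4, B2–B5

Every bag has size at most 3, so the width is 3 − 1 = 2 and tw(G) ≤ 2. For the lower bound, the 3 vertices {a, d, g} are pairwise adjacent, and any tree decomposition puts a clique entirely inside one bag — forcing width ≥ 2. Combining the bounds, tw(G) = 2.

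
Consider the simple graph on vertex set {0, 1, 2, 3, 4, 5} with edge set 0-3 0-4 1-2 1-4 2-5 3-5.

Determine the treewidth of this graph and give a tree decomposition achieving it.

Each bag holds 3 vertices, so the decomposition has width 2, which upper-bounds the treewidth. Since 2–1–4–0–3–5–2 is a cycle in G, G is not acyclic. Forests are exactly the graphs of treewidth ≤ 1, so tw(G) ≥ 2. The upper and lower bounds meet at 2, so that is the treewidth.

Treewidth 2.
One optimal decomposition is:
Bags: B1 = {1, 2, 4}  B2 = {0, 2, 4}  B3 = {0, 2, 3}  B4 = {2, 3, 5}
Tree: B1–B2, B2–B3, B3–B4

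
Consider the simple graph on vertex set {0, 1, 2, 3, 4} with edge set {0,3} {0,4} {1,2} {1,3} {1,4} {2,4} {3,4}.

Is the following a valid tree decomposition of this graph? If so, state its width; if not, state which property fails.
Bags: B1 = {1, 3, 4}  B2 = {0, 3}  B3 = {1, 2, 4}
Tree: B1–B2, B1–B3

A tree decomposition must satisfy three properties: every vertex lies in some bag; for every edge, both endpoints lie together in some bag; and for every vertex, the bags containing it form a connected subtree. Here edge (4,0) lies in no bag, so the decomposition is invalid.

No — edge (4,0) lies in no bag.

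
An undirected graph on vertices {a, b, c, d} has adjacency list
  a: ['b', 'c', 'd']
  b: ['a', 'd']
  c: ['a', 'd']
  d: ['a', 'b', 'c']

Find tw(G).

2

A width-2 tree decomposition is:
Bags: B1 = {a, b, d}  B2 = {a, c, d}
Tree: B1–B2
The largest bag has 3 vertices, giving width 2; this decomposition certifies tw(G) ≤ 2. For the lower bound, the 3 vertices {a, c, d} are pairwise adjacent, and any tree decomposition puts a clique entirely inside one bag — forcing width ≥ 2. Therefore the treewidth is 2.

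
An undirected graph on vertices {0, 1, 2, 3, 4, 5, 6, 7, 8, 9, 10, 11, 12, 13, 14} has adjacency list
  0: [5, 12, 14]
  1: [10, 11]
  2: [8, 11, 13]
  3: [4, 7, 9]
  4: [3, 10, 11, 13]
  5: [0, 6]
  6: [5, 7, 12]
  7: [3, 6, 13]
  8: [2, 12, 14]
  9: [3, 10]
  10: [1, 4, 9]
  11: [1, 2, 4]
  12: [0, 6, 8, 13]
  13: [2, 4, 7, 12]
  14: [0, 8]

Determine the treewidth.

3

A width-3 tree decomposition is:
Bags: B1 = {0, 5, 8, 14}  B2 = {0, 5, 8, 12}  B3 = {5, 6, 8, 12}  B4 = {2, 6, 8, 12}  B5 = {2, 6, 12, 13}  B6 = {2, 6, 7, 13}  B7 = {2, 7, 11, 13}  B8 = {4, 7, 11, 13}  B9 = {3, 4, 7, 11}  B10 = {1, 3, 4, 11}  B11 = {1, 3, 4, 10}  B12 = {1, 3, 9, 10}
Tree: B1–B2, B2–B3, B3–B4, B4–B5, B5–B6, B6–B7, B7–B8, B8–B9, B9–B10, B10–B11, B11–B12
The largest bag has 4 vertices, giving width 3; this decomposition certifies tw(G) ≤ 3. For the lower bound: the 4 vertex sets {0,5,14}, {8}, {12}, {2,6,7,13} are disjoint, each induces a connected subgraph, and every pair is joined by at least one edge of G. Contracting each set to a single vertex therefore yields K_{4} as a minor, and since treewidth is minor-monotone, tw(G) ≥ tw(K_{4}) = 3. Hence tw(G) = 3 exactly.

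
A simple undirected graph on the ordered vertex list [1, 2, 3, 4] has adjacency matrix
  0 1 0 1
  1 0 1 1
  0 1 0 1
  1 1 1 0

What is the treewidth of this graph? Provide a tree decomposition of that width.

Every bag has size at most 3, so the width is 3 − 1 = 2 and tw(G) ≤ 2. On the other hand G contains the 3-clique {1, 2, 4}. A clique must lie in a single bag of any decomposition, so no decomposition can have width below 2. Hence tw(G) = 2 exactly.

Treewidth 2.
One such decomposition:
Bags: B1 = {2, 3, 4}  B2 = {1, 2, 4}
Tree: B1–B2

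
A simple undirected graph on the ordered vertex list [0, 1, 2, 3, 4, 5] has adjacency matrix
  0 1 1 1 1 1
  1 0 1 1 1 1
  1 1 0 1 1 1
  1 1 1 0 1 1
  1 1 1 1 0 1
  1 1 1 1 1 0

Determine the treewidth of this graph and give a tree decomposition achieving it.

With just one bag of size 6, the width is 6 − 1 = 5, so tw(G) ≤ 5. On the other hand G contains the 6-clique {0, 1, 2, 3, 4, 5}. A clique must lie in a single bag of any decomposition, so no decomposition can have width below 5. Therefore the treewidth is 5.

Treewidth 5.
One such decomposition:
Bags: B1 = {0, 1, 2, 3, 4, 5}
Tree: (single bag)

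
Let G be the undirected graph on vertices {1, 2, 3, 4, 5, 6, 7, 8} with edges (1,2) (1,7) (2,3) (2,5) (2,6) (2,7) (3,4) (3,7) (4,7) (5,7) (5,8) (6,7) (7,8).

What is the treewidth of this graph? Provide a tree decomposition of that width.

Treewidth 2.
One optimal decomposition is:
Bags: B1 = {2, 6, 7}  B2 = {1, 2, 7}  B3 = {2, 3, 7}  B4 = {2, 5, 7}  B5 = {5, 7, 8}  B6 = {3, 4, 7}
Tree: B1–B2, B1–B3, B3–B4, B4–B5, B3–B6

Every bag has size at most 3, so the width is 3 − 1 = 2 and tw(G) ≤ 2. On the other hand G contains the 3-clique {5, 7, 8}. A clique must lie in a single bag of any decomposition, so no decomposition can have width below 2. Therefore the treewidth is 2.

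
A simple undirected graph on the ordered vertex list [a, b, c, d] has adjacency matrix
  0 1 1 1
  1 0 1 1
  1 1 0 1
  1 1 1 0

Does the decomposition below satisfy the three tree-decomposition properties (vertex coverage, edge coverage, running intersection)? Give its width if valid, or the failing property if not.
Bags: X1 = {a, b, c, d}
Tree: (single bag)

Yes; width 3.

Every vertex of G appears in some bag (union = {a, b, c, d}); every edge is covered by a bag; and for each vertex v the set of bags containing v is connected in the bag tree. The decomposition is therefore valid. The largest bag has 4 vertices, so the width is 3.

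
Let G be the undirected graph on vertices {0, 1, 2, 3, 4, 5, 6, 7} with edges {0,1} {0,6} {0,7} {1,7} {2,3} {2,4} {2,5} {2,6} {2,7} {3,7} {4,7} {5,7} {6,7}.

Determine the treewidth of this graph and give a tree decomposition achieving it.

The largest bag has 3 vertices, giving width 2; this decomposition certifies tw(G) ≤ 2. Conversely, {0, 1, 7} is a clique of size 3, and the vertices of any clique must share a bag in every tree decomposition; so some bag has ≥ 3 vertices and tw(G) ≥ 2. Hence tw(G) = 2 exactly.

Treewidth 2.
One optimal decomposition is:
Bags: B1 = {2, 6, 7}  B2 = {2, 3, 7}  B3 = {2, 5, 7}  B4 = {0, 6, 7}  B5 = {2, 4, 7}  B6 = {0, 1, 7}
Tree: B1–B2, B1–B3, B1–B4, B1–B5, B4–B6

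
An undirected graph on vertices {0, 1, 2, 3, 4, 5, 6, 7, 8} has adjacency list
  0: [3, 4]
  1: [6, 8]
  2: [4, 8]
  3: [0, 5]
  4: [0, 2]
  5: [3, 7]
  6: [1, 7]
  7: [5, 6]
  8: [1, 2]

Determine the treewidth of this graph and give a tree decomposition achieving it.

Treewidth 2.
One such decomposition:
Bags: B1 = {0, 3, 4}  B2 = {2, 3, 4}  B3 = {2, 3, 8}  B4 = {1, 3, 8}  B5 = {1, 3, 6}  B6 = {3, 6, 7}  B7 = {3, 5, 7}
Tree: B1–B2, B2–B3, B3–B4, B4–B5, B5–B6, B6–B7

Every bag has size at most 3, so the width is 3 − 1 = 2 and tw(G) ≤ 2. Since 3–0–4–2–8–1–6–7–5–3 is a cycle in G, G is not acyclic. Forests are exactly the graphs of treewidth ≤ 1, so tw(G) ≥ 2. Therefore the treewidth is 2.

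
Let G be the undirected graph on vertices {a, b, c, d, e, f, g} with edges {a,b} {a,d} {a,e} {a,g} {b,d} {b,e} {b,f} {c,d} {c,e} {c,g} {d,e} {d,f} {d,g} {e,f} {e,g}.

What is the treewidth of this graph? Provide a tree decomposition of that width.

The largest bag has 4 vertices, giving width 3; this decomposition certifies tw(G) ≤ 3. For the lower bound, the 4 vertices {c, d, e, g} are pairwise adjacent, and any tree decomposition puts a clique entirely inside one bag — forcing width ≥ 3. Therefore the treewidth is 3.

Treewidth 3.
One such decomposition:
Bags: B1 = {c, d, e, g}  B2 = {a, d, e, g}  B3 = {a, b, d, e}  B4 = {b, d, e, f}
Tree: B1–B2, B2–B3, B3–B4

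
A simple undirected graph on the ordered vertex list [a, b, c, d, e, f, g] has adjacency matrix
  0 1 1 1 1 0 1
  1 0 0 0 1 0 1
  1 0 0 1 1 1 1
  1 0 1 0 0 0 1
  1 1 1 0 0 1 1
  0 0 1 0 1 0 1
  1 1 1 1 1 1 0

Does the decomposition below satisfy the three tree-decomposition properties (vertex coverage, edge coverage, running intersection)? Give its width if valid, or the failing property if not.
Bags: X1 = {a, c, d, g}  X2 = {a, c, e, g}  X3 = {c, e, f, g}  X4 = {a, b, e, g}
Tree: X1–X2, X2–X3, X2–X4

Vertex coverage: the bags together contain {a, b, c, d, e, f, g}, the full vertex set. Edge coverage: each edge of G has both endpoints in at least one bag. Running intersection: for every vertex, the bags containing it form a connected subtree. All three properties hold, so this is a valid tree decomposition of width max|bag| − 1 = 3, and hence tw(G) ≤ 3.

Yes; width 3.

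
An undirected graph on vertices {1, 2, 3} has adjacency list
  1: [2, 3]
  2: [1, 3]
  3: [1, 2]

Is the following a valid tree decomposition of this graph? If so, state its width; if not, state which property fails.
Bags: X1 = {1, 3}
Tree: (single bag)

A tree decomposition must satisfy three properties: every vertex lies in some bag; for every edge, both endpoints lie together in some bag; and for every vertex, the bags containing it form a connected subtree. Here vertex 2 appears in no bag, so the decomposition is invalid.

No — vertex 2 appears in no bag.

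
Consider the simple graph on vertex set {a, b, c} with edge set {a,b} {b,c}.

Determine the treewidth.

1

A width-1 tree decomposition is:
Bags: B1 = {a, b}  B2 = {b, c}
Tree: B1–B2
Each bag holds 2 vertices, so the decomposition has width 1, which upper-bounds the treewidth. G has an edge, so its treewidth is at least 1. The upper and lower bounds meet at 1, so that is the treewidth.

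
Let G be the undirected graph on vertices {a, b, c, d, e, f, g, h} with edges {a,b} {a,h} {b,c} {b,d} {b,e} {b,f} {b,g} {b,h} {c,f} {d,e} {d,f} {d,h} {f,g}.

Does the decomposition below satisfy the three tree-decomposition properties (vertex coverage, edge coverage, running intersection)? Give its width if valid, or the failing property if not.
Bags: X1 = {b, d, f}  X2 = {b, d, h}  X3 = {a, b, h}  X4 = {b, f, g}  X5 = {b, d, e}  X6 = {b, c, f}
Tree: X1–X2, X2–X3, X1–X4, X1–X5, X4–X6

Yes; width 2.

Every vertex of G appears in some bag (union = {a, b, c, d, e, f, g, h}); every edge is covered by a bag; and for each vertex v the set of bags containing v is connected in the bag tree. The decomposition is therefore valid. The largest bag has 3 vertices, so the width is 2.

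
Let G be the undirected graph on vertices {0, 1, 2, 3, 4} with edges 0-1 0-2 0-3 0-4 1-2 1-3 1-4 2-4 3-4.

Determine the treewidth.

A width-3 tree decomposition is:
Bags: B1 = {0, 1, 2, 4}  B2 = {0, 1, 3, 4}
Tree: B1–B2
Each bag holds 4 vertices, so the decomposition has width 3, which upper-bounds the treewidth. Conversely, {0, 1, 2, 4} is a clique of size 4, and the vertices of any clique must share a bag in every tree decomposition; so some bag has ≥ 4 vertices and tw(G) ≥ 3. The upper and lower bounds meet at 3, so that is the treewidth.

3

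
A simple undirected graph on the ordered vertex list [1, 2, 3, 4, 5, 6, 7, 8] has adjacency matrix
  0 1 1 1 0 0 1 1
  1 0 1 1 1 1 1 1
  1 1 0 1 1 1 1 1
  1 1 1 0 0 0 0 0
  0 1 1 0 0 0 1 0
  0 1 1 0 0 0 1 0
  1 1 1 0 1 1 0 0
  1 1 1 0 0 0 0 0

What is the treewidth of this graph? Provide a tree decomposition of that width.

Treewidth 3.
Bags: B1 = {1, 2, 3, 7}  B2 = {1, 2, 3, 4}  B3 = {2, 3, 5, 7}  B4 = {1, 2, 3, 8}  B5 = {2, 3, 6, 7}
Tree: B1–B2, B1–B3, B2–B4, B1–B5

Each bag holds 4 vertices, so the decomposition has width 3, which upper-bounds the treewidth. For the lower bound, the 4 vertices {1, 2, 3, 8} are pairwise adjacent, and any tree decomposition puts a clique entirely inside one bag — forcing width ≥ 3. Therefore the treewidth is 3.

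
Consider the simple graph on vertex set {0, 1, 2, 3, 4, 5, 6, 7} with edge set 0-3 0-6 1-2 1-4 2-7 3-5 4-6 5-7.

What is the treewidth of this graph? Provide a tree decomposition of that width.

Every bag has size at most 3, so the width is 3 − 1 = 2 and tw(G) ≤ 2. Since 5–3–0–6–4–1–2–7–5 is a cycle in G, G is not acyclic. Forests are exactly the graphs of treewidth ≤ 1, so tw(G) ≥ 2. The upper and lower bounds meet at 2, so that is the treewidth.

Treewidth 2.
One such decomposition:
Bags: B1 = {0, 3, 5}  B2 = {0, 5, 6}  B3 = {4, 5, 6}  B4 = {1, 4, 5}  B5 = {1, 2, 5}  B6 = {2, 5, 7}
Tree: B1–B2, B2–B3, B3–B4, B4–B5, B5–B6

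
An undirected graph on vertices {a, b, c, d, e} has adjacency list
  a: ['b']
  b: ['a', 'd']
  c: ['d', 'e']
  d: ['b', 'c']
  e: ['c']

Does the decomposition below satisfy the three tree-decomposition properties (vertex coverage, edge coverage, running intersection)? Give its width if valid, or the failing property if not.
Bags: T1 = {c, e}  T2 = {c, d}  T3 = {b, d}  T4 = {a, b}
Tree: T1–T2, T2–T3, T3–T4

Every vertex of G appears in some bag (union = {a, b, c, d, e}); every edge is covered by a bag; and for each vertex v the set of bags containing v is connected in the bag tree. The decomposition is therefore valid. The largest bag has 2 vertices, so the width is 1.

Yes; width 1.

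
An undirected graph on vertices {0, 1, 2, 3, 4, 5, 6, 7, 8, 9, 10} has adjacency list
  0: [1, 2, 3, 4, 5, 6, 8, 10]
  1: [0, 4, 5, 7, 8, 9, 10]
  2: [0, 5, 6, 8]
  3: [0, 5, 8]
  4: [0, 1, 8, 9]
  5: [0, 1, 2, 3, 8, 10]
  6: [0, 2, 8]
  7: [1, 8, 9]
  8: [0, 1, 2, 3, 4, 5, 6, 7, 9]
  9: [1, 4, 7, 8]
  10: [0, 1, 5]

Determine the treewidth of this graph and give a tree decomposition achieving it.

The largest bag has 4 vertices, giving width 3; this decomposition certifies tw(G) ≤ 3. On the other hand G contains the 4-clique {0, 1, 4, 8}. A clique must lie in a single bag of any decomposition, so no decomposition can have width below 3. Therefore the treewidth is 3.

Treewidth 3.
One such decomposition:
Bags: B1 = {0, 1, 4, 8}  B2 = {0, 1, 5, 8}  B3 = {1, 4, 8, 9}  B4 = {0, 2, 5, 8}  B5 = {1, 7, 8, 9}  B6 = {0, 1, 5, 10}  B7 = {0, 3, 5, 8}  B8 = {0, 2, 6, 8}
Tree: B1–B2, B1–B3, B2–B4, B3–B5, B2–B6, B2–B7, B4–B8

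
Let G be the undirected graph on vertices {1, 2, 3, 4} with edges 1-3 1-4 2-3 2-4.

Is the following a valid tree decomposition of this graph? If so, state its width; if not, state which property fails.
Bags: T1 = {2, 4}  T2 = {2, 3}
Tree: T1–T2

A tree decomposition must satisfy three properties: every vertex lies in some bag; for every edge, both endpoints lie together in some bag; and for every vertex, the bags containing it form a connected subtree. Here vertex 1 appears in no bag, so the decomposition is invalid.

No — vertex 1 appears in no bag.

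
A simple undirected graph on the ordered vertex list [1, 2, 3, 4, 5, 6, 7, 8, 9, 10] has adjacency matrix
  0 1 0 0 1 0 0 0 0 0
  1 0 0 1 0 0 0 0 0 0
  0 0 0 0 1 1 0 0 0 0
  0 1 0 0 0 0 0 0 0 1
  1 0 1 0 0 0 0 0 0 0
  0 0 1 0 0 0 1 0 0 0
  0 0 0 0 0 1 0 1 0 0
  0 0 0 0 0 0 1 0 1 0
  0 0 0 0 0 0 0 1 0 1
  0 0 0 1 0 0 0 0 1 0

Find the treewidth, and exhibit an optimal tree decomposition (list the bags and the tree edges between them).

The largest bag has 3 vertices, giving width 2; this decomposition certifies tw(G) ≤ 2. Since 6–3–5–1–2–4–10–9–8–7–6 is a cycle in G, G is not acyclic. Forests are exactly the graphs of treewidth ≤ 1, so tw(G) ≥ 2. Combining the bounds, tw(G) = 2.

Treewidth 2.
Bags: B1 = {3, 5, 6}  B2 = {1, 5, 6}  B3 = {1, 2, 6}  B4 = {2, 4, 6}  B5 = {4, 6, 10}  B6 = {6, 9, 10}  B7 = {6, 8, 9}  B8 = {6, 7, 8}
Tree: B1–B2, B2–B3, B3–B4, B4–B5, B5–B6, B6–B7, B7–B8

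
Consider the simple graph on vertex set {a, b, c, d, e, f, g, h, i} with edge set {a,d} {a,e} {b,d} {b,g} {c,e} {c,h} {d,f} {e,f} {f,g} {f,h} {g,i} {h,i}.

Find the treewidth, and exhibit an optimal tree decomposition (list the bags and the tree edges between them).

Treewidth 3.
Bags: B1 = {c, g, h, i}  B2 = {c, f, g, h}  B3 = {c, e, f, g}  B4 = {b, e, f, g}  B5 = {b, d, e, f}  B6 = {a, b, d, e}
Tree: B1–B2, B2–B3, B3–B4, B4–B5, B5–B6

Every bag has size at most 4, so the width is 4 − 1 = 3 and tw(G) ≤ 3. For the lower bound: the 4 vertex sets {c,h,i}, {g}, {f}, {a,b,d,e} are disjoint, each induces a connected subgraph, and every pair is joined by at least one edge of G. Contracting each set to a single vertex therefore yields K_{4} as a minor, and since treewidth is minor-monotone, tw(G) ≥ tw(K_{4}) = 3. Therefore the treewidth is 3.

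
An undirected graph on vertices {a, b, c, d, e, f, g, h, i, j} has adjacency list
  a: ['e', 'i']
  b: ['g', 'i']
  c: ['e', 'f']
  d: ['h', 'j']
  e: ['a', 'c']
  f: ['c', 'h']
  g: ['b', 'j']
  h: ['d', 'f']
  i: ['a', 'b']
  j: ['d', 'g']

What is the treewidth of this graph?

2

A width-2 tree decomposition is:
Bags: B1 = {a, e, i}  B2 = {c, e, i}  B3 = {c, f, i}  B4 = {f, h, i}  B5 = {d, h, i}  B6 = {d, i, j}  B7 = {g, i, j}  B8 = {b, g, i}
Tree: B1–B2, B2–B3, B3–B4, B4–B5, B5–B6, B6–B7, B7–B8
Every bag has size at most 3, so the width is 3 − 1 = 2 and tw(G) ≤ 2. Since i–a–e–c–f–h–d–j–g–b–i is a cycle in G, G is not acyclic. Forests are exactly the graphs of treewidth ≤ 1, so tw(G) ≥ 2. The upper and lower bounds meet at 2, so that is the treewidth.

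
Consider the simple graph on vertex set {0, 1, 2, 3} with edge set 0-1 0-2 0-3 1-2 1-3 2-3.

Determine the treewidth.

A width-3 tree decomposition is:
Bags: B1 = {0, 1, 2, 3}
Tree: (single bag)
With just one bag of size 4, the width is 4 − 1 = 3, so tw(G) ≤ 3. On the other hand G contains the 4-clique {0, 1, 2, 3}. A clique must lie in a single bag of any decomposition, so no decomposition can have width below 3. Combining the bounds, tw(G) = 3.

3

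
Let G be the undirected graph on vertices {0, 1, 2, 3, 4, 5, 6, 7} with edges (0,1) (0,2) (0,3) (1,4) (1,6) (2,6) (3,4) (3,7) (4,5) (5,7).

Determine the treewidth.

2

A width-2 tree decomposition is:
Bags: B1 = {1, 2, 6}  B2 = {0, 1, 2}  B3 = {0, 1, 4}  B4 = {0, 3, 4}  B5 = {3, 4, 5}  B6 = {3, 5, 7}
Tree: B1–B2, B2–B3, B3–B4, B4–B5, B5–B6
Every bag has size at most 3, so the width is 3 − 1 = 2 and tw(G) ≤ 2. For the lower bound, G contains the cycle 6–2–0–1–6, so G is not a forest; only forests have treewidth ≤ 1, hence tw(G) ≥ 2. Combining the bounds, tw(G) = 2.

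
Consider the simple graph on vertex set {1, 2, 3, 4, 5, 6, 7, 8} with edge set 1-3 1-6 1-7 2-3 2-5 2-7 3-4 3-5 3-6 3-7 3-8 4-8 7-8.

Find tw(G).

A width-2 tree decomposition is:
Bags: B1 = {3, 7, 8}  B2 = {2, 3, 7}  B3 = {3, 4, 8}  B4 = {2, 3, 5}  B5 = {1, 3, 7}  B6 = {1, 3, 6}
Tree: B1–B2, B1–B3, B2–B4, B1–B5, B5–B6
Every bag has size at most 3, so the width is 3 − 1 = 2 and tw(G) ≤ 2. Conversely, {3, 4, 8} is a clique of size 3, and the vertices of any clique must share a bag in every tree decomposition; so some bag has ≥ 3 vertices and tw(G) ≥ 2. Hence tw(G) = 2 exactly.

2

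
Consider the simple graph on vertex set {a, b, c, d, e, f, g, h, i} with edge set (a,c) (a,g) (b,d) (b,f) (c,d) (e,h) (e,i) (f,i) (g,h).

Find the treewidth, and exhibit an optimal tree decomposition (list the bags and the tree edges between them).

Treewidth 2.
Bags: B1 = {b, f, i}  B2 = {b, e, i}  B3 = {b, e, h}  B4 = {b, g, h}  B5 = {a, b, g}  B6 = {a, b, c}  B7 = {b, c, d}
Tree: B1–B2, B2–B3, B3–B4, B4–B5, B5–B6, B6–B7

Every bag has size at most 3, so the width is 3 − 1 = 2 and tw(G) ≤ 2. Since b–f–i–e–h–g–a–c–d–b is a cycle in G, G is not acyclic. Forests are exactly the graphs of treewidth ≤ 1, so tw(G) ≥ 2. Therefore the treewidth is 2.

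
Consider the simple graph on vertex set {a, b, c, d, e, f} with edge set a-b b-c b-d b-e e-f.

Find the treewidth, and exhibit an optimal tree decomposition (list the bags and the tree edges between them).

Treewidth 1.
One such decomposition:
Bags: B1 = {b, d}  B2 = {b, c}  B3 = {a, b}  B4 = {b, e}  B5 = {e, f}
Tree: B1–B2, B2–B3, B2–B4, B4–B5

Every bag has size at most 2, so the width is 2 − 1 = 1 and tw(G) ≤ 1. Any graph with an edge has treewidth ≥ 1, and G has the edge d–b. Hence tw(G) = 1 exactly.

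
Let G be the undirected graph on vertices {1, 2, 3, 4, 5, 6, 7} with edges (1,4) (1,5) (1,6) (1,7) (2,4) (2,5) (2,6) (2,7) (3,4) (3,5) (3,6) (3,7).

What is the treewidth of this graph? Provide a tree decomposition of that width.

Treewidth 3.
One such decomposition:
Bags: B1 = {1, 2, 3, 7}  B2 = {1, 2, 3, 5}  B3 = {1, 2, 3, 4}  B4 = {1, 2, 3, 6}
Tree: B1–B2, B2–B3, B3–B4

Each bag holds 4 vertices, so the decomposition has width 3, which upper-bounds the treewidth. For the lower bound: the 4 vertex sets {1,7}, {2,5}, {3}, {4} are disjoint, each induces a connected subgraph, and every pair is joined by at least one edge of G. Contracting each set to a single vertex therefore yields K_{4} as a minor, and since treewidth is minor-monotone, tw(G) ≥ tw(K_{4}) = 3. The upper and lower bounds meet at 3, so that is the treewidth.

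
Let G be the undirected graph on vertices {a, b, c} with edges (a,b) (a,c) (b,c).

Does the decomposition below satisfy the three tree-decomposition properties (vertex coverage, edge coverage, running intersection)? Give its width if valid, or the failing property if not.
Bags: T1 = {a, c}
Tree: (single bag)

A tree decomposition must satisfy three properties: every vertex lies in some bag; for every edge, both endpoints lie together in some bag; and for every vertex, the bags containing it form a connected subtree. Here vertex b appears in no bag, so the decomposition is invalid.

No — vertex b appears in no bag.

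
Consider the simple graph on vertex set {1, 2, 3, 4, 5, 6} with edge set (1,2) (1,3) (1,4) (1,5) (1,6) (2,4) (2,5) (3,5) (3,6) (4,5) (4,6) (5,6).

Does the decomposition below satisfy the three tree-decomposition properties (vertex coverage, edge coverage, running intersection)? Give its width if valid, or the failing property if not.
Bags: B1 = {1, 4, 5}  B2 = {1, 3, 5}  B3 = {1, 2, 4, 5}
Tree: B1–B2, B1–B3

A tree decomposition must satisfy three properties: every vertex lies in some bag; for every edge, both endpoints lie together in some bag; and for every vertex, the bags containing it form a connected subtree. Here vertex 6 appears in no bag, so the decomposition is invalid.

No — vertex 6 appears in no bag.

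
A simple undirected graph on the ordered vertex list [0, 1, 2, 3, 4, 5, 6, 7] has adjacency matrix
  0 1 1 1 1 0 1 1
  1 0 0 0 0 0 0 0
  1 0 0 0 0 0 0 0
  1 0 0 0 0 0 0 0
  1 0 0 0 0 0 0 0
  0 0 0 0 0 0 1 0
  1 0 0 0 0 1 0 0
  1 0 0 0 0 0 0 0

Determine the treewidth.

1

A width-1 tree decomposition is:
Bags: B1 = {0, 6}  B2 = {0, 1}  B3 = {0, 7}  B4 = {0, 2}  B5 = {0, 3}  B6 = {0, 4}  B7 = {5, 6}
Tree: B1–B2, B1–B3, B2–B4, B4–B5, B2–B6, B1–B7
Each bag holds 2 vertices, so the decomposition has width 1, which upper-bounds the treewidth. Since G has at least one edge (e.g. 6–0), it is not an edgeless graph, so tw(G) ≥ 1. Combining the bounds, tw(G) = 1.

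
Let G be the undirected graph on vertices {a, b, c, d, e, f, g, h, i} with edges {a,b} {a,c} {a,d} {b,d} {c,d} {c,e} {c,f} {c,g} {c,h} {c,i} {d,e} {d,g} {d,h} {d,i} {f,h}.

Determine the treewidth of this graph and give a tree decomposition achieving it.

Treewidth 2.
Bags: B1 = {a, c, d}  B2 = {a, b, d}  B3 = {c, d, h}  B4 = {c, d, i}  B5 = {c, f, h}  B6 = {c, d, e}  B7 = {c, d, g}
Tree: B1–B2, B1–B3, B3–B4, B3–B5, B4–B6, B6–B7

Each bag holds 3 vertices, so the decomposition has width 2, which upper-bounds the treewidth. Conversely, {c, d, g} is a clique of size 3, and the vertices of any clique must share a bag in every tree decomposition; so some bag has ≥ 3 vertices and tw(G) ≥ 2. Combining the bounds, tw(G) = 2.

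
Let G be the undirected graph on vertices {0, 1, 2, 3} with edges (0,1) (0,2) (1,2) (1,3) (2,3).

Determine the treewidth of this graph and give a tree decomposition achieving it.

Treewidth 2.
One such decomposition:
Bags: B1 = {0, 1, 2}  B2 = {1, 2, 3}
Tree: B1–B2

Every bag has size at most 3, so the width is 3 − 1 = 2 and tw(G) ≤ 2. For the lower bound, the 3 vertices {0, 1, 2} are pairwise adjacent, and any tree decomposition puts a clique entirely inside one bag — forcing width ≥ 2. Hence tw(G) = 2 exactly.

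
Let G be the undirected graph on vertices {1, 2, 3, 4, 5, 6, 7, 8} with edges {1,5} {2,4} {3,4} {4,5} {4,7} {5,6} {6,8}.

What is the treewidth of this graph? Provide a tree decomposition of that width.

Treewidth 1.
Bags: B1 = {6, 8}  B2 = {5, 6}  B3 = {4, 5}  B4 = {4, 7}  B5 = {3, 4}  B6 = {2, 4}  B7 = {1, 5}
Tree: B1–B2, B2–B3, B3–B4, B4–B5, B5–B6, B3–B7

Every bag has size at most 2, so the width is 2 − 1 = 1 and tw(G) ≤ 1. G has an edge, so its treewidth is at least 1. Hence tw(G) = 1 exactly.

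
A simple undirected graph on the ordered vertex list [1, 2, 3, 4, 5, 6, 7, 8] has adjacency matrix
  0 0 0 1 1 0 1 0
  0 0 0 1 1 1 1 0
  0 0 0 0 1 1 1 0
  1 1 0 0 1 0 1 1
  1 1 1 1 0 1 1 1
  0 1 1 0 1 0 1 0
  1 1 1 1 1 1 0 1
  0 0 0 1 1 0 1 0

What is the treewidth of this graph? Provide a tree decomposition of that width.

The largest bag has 4 vertices, giving width 3; this decomposition certifies tw(G) ≤ 3. Conversely, {3, 5, 6, 7} is a clique of size 4, and the vertices of any clique must share a bag in every tree decomposition; so some bag has ≥ 4 vertices and tw(G) ≥ 3. Combining the bounds, tw(G) = 3.

Treewidth 3.
One such decomposition:
Bags: B1 = {2, 5, 6, 7}  B2 = {2, 4, 5, 7}  B3 = {3, 5, 6, 7}  B4 = {4, 5, 7, 8}  B5 = {1, 4, 5, 7}
Tree: B1–B2, B1–B3, B2–B4, B2–B5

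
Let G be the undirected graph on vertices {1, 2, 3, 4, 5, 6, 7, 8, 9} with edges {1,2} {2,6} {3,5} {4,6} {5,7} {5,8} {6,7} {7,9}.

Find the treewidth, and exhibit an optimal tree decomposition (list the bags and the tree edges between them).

Each bag holds 2 vertices, so the decomposition has width 1, which upper-bounds the treewidth. Any graph with an edge has treewidth ≥ 1, and G has the edge 6–7. Combining the bounds, tw(G) = 1.

Treewidth 1.
One such decomposition:
Bags: B1 = {6, 7}  B2 = {2, 6}  B3 = {7, 9}  B4 = {1, 2}  B5 = {4, 6}  B6 = {5, 7}  B7 = {5, 8}  B8 = {3, 5}
Tree: B1–B2, B1–B3, B2–B4, B2–B5, B1–B6, B6–B7, B7–B8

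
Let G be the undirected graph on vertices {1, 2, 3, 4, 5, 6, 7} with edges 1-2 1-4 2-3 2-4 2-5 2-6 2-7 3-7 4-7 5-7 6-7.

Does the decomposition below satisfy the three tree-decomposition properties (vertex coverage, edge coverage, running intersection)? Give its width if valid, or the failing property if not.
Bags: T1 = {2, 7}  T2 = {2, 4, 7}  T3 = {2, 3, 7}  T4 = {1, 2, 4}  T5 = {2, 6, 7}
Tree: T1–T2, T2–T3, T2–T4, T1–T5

A tree decomposition must satisfy three properties: every vertex lies in some bag; for every edge, both endpoints lie together in some bag; and for every vertex, the bags containing it form a connected subtree. Here vertex 5 appears in no bag, so the decomposition is invalid.

No — vertex 5 appears in no bag.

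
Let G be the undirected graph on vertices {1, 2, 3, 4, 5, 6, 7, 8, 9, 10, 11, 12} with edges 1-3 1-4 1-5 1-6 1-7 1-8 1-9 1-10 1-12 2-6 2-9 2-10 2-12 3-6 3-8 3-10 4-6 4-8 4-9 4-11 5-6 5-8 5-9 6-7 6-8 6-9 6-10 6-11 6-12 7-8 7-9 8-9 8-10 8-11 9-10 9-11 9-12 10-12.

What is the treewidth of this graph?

4

A width-4 tree decomposition is:
Bags: B1 = {1, 6, 8, 9, 10}  B2 = {1, 3, 6, 8, 10}  B3 = {1, 6, 7, 8, 9}  B4 = {1, 6, 9, 10, 12}  B5 = {1, 4, 6, 8, 9}  B6 = {2, 6, 9, 10, 12}  B7 = {1, 5, 6, 8, 9}  B8 = {4, 6, 8, 9, 11}
Tree: B1–B2, B1–B3, B1–B4, B1–B5, B4–B6, B1–B7, B5–B8
The largest bag has 5 vertices, giving width 4; this decomposition certifies tw(G) ≤ 4. On the other hand G contains the 5-clique {1, 6, 8, 9, 10}. A clique must lie in a single bag of any decomposition, so no decomposition can have width below 4. Therefore the treewidth is 4.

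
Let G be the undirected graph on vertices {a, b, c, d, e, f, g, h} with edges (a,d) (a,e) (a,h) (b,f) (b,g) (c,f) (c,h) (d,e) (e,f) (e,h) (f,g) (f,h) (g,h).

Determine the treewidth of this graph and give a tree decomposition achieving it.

Treewidth 2.
One such decomposition:
Bags: B1 = {e, f, h}  B2 = {f, g, h}  B3 = {c, f, h}  B4 = {a, e, h}  B5 = {a, d, e}  B6 = {b, f, g}
Tree: B1–B2, B1–B3, B1–B4, B4–B5, B2–B6

The largest bag has 3 vertices, giving width 2; this decomposition certifies tw(G) ≤ 2. For the lower bound, the 3 vertices {a, d, e} are pairwise adjacent, and any tree decomposition puts a clique entirely inside one bag — forcing width ≥ 2. The upper and lower bounds meet at 2, so that is the treewidth.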